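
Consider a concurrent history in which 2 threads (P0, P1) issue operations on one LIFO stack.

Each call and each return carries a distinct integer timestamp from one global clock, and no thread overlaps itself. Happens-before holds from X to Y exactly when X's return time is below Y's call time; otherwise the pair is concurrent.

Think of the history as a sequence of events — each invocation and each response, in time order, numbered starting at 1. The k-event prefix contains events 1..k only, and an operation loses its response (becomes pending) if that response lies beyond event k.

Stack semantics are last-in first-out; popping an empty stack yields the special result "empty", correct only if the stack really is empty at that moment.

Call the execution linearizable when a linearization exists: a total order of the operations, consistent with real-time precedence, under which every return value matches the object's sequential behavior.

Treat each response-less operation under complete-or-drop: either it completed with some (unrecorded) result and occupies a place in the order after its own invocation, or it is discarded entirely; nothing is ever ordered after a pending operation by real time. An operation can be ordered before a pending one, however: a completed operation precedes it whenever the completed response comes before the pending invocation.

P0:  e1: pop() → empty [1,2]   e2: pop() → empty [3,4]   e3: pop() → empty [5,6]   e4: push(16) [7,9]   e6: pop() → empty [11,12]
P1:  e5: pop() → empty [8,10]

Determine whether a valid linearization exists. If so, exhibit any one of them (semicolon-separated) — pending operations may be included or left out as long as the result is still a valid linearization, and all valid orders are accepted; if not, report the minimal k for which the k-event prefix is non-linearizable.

prefix check: 1..11 passes, 1..12 fails once e6's time-12 response joins
all 2 real-time-respecting orders fail — 6 completed LIFO stack operations, no legal replay
for example e1, e2, e3, e4, e5, e6 fails at step 5: e5 pop() → empty is not legal there
for example e1, e2, e3, e5, e4, e6 fails at step 6: e6 pop() → empty is not legal there

not linearizable — minimal violating prefix: 12 events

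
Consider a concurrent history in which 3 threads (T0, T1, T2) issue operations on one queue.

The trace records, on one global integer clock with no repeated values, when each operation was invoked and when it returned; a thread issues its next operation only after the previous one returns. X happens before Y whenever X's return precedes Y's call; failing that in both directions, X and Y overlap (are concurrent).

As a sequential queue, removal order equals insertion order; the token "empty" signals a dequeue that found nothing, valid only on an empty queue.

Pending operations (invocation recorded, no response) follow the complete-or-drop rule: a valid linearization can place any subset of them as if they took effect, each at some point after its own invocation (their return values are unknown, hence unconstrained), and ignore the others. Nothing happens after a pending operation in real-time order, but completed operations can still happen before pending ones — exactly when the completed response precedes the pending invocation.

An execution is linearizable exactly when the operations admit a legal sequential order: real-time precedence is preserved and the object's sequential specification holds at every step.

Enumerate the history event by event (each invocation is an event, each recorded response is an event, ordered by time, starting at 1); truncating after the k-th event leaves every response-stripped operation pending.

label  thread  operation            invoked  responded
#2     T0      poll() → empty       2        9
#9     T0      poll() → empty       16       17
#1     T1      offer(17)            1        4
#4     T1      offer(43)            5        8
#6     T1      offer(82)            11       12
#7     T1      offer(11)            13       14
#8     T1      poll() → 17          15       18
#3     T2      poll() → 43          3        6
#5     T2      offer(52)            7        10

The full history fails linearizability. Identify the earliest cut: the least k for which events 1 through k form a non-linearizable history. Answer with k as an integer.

9

events 1..8 are still linearizable — one witness is #1, #2, #4, #3:
after step 1 (#1 offer(17)): queue <17>
after step 2 (#2 poll() (pending, included)): queue <>
after step 3 (#4 offer(43)): queue <43>
after step 4 (#3 poll() → 43): queue <>
with event 9 included (#2 responding at time 9), all real-time-consistent orders fail
including or dropping the 1 pending operation (#5) in any combination fails
sample order #1, #2, #3, #4 (pending dropped) stalls at step 2 — #2 poll() → empty has no legal effect
sample order #1, #2, #4, #3 (pending dropped) stalls at step 2 — #2 poll() → empty has no legal effect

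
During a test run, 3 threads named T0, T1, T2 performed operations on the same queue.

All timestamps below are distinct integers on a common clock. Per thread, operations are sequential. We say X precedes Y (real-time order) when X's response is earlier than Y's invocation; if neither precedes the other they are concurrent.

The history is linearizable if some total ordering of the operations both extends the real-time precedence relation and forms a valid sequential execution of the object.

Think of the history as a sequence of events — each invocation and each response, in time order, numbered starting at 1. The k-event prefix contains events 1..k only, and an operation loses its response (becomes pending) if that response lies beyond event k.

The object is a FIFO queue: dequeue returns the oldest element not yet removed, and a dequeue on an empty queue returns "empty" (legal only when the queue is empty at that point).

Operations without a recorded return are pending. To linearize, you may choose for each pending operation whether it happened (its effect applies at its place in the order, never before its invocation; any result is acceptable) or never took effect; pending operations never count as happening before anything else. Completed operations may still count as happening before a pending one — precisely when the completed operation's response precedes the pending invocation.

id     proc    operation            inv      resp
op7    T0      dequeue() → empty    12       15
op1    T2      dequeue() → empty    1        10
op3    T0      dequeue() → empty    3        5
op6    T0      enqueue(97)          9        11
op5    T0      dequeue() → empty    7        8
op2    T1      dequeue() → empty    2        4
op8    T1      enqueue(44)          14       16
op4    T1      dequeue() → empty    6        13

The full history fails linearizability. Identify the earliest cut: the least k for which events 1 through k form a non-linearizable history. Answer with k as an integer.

events 1..14 are still linearizable — one witness is op1, op2, op3, op4, op5, op6:
after step 1 (op1 dequeue() → empty): queue <>
after step 2 (op2 dequeue() → empty): queue <>
after step 3 (op3 dequeue() → empty): queue <>
after step 4 (op4 dequeue() → empty): queue <>
after step 5 (op5 dequeue() → empty): queue <>
after step 6 (op6 enqueue(97)): queue <97>
adding event 15 (op7 responds at 15) leaves no legal real-time order
no escape via the 1 pending operation (op8): every completion choice fails
for example op1, op2, op3, op4, op5, op6, op7 (pending dropped) fails at step 7: op7 dequeue() → empty is not legal there
for example op1, op2, op3, op5, op4, op6, op7 (pending dropped) fails at step 7: op7 dequeue() → empty is not legal there

15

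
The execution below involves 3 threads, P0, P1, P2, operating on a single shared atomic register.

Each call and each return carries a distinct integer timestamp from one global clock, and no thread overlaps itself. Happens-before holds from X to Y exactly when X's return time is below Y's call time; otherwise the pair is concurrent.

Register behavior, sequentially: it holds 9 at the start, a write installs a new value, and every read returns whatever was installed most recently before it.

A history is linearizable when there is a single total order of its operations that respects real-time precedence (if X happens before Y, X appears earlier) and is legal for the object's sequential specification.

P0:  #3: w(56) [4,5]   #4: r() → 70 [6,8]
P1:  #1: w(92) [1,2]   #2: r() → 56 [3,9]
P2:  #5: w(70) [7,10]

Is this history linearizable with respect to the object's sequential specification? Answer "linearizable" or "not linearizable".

witness order: #1, #3, #2, #5, #4
step 1: #1 w(92) — value 92
step 2: #3 w(56) — value 56
step 3: #2 r() → 56 — value 56
step 4: #5 w(70) — value 70
step 5: #4 r() → 70 — value 70

linearizable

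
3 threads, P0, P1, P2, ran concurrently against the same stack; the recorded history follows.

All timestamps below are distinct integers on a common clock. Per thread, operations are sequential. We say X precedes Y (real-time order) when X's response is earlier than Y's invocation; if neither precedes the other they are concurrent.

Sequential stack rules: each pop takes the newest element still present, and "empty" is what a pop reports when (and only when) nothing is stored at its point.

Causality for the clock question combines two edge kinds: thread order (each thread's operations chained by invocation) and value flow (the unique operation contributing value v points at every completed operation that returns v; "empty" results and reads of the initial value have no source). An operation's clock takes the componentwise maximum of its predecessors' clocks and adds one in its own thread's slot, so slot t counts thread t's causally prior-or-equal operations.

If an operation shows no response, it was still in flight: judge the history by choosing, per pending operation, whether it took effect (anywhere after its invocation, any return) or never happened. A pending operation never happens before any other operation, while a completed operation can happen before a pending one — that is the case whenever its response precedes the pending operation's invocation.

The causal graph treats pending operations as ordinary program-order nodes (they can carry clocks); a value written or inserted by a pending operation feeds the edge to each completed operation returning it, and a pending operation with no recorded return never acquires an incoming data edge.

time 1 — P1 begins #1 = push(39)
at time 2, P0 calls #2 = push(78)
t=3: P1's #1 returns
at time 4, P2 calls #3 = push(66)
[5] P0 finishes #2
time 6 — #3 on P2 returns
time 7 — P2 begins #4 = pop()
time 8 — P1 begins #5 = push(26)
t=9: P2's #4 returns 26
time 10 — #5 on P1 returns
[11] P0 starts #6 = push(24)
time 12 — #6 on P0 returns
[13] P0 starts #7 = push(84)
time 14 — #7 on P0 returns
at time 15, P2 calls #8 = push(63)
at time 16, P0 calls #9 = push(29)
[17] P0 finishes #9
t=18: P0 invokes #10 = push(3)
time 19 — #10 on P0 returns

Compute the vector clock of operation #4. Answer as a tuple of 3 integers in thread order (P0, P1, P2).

(0, 2, 2)

no predecessors for #3 (invoked 4): P2 increments from zero → (0, 0, 1)
no predecessors for #1 (invoked 1): P1 increments from zero → (0, 1, 0)
no predecessors for #2 (invoked 2): P0 increments from zero → (1, 0, 0)
merge at #5 (invoked 8): VC(#1)=(0, 1, 0), own-thread bump on P1 → (0, 2, 0)
merge at #6 (invoked 11): VC(#2)=(1, 0, 0), own-thread bump on P0 → (2, 0, 0)
merge at #7 (invoked 13): VC(#6)=(2, 0, 0), own-thread bump on P0 → (3, 0, 0)
merge at #4 (invoked 7): VC(#3)=(0, 0, 1), VC(#5)=(0, 2, 0), own-thread bump on P2 → (0, 2, 2)
merge at #9 (invoked 16): VC(#7)=(3, 0, 0), own-thread bump on P0 → (4, 0, 0)
merge at #8 (invoked 15): VC(#4)=(0, 2, 2), own-thread bump on P2 → (0, 2, 3)
merge at #10 (invoked 18): VC(#9)=(4, 0, 0), own-thread bump on P0 → (5, 0, 0)
target: VC(#4) = (0, 2, 2)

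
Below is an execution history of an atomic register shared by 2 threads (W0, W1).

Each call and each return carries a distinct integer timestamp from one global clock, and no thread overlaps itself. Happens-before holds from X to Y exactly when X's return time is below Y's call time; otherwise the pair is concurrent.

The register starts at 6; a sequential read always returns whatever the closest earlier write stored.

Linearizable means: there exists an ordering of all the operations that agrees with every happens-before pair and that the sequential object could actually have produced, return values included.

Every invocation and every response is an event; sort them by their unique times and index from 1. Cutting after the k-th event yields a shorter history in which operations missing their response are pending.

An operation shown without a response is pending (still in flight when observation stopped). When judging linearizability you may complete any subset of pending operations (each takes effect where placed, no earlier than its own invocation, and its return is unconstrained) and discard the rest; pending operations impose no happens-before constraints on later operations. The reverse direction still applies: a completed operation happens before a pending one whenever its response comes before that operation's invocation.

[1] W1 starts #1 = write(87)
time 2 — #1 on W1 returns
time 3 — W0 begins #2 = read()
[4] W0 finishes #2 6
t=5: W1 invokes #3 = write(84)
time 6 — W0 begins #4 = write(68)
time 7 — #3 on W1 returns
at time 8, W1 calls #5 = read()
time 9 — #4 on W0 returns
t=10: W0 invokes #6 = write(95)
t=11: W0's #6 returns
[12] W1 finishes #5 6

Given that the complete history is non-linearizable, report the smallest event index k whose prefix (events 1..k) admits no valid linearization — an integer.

events 1..3 are linearizable; a witness order is #1:
1. #1 write(87), leaving value 87
once event 4 joins (#2's response, time 4), exhaustive search finds no witness
e.g. #1, #2: illegal at step 2, since #2 read() → 6 cannot apply there

4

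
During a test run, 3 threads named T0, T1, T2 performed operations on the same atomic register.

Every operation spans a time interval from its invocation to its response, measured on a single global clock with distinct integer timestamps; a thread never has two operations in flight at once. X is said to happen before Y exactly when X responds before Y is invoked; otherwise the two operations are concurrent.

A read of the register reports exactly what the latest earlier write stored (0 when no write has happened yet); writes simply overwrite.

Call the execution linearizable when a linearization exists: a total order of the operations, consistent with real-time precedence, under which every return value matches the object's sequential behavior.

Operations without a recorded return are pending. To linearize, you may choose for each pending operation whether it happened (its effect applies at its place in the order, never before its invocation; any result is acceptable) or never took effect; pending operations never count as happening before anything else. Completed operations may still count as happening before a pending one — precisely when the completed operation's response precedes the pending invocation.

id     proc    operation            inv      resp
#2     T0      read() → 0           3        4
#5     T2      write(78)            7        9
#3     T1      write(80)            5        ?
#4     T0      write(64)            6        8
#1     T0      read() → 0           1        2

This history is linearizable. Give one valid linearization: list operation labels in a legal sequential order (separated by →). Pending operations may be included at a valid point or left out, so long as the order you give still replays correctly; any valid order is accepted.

#1 → #2 → #3 → #4 → #5

after step 1 (#1 read() → 0): value 0
after step 2 (#2 read() → 0): value 0
after step 3 (#3 write(80) (pending, included)): value 80
after step 4 (#4 write(64)): value 64
after step 5 (#5 write(78)): value 78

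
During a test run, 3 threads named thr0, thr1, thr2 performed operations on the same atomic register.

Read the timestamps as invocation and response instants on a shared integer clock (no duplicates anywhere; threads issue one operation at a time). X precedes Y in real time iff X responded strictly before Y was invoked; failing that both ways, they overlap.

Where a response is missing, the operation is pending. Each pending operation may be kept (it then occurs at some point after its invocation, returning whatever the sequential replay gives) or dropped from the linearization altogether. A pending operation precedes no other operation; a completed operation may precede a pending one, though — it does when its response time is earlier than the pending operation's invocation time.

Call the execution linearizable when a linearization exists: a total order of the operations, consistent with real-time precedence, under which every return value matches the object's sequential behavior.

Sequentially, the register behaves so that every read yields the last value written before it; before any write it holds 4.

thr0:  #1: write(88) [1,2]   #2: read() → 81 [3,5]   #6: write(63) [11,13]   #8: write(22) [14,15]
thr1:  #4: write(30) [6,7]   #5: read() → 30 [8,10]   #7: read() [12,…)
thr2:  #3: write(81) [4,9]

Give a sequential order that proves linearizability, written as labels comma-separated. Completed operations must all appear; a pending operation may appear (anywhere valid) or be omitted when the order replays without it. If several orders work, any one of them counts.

#1, #3, #2, #4, #5, #6, #7, #8

after step 1 (#1 write(88)): value 88
after step 2 (#3 write(81)): value 81
after step 3 (#2 read() → 81): value 81
after step 4 (#4 write(30)): value 30
after step 5 (#5 read() → 30): value 30
after step 6 (#6 write(63)): value 63
after step 7 (#7 read() (pending, included)): value 63
after step 8 (#8 write(22)): value 22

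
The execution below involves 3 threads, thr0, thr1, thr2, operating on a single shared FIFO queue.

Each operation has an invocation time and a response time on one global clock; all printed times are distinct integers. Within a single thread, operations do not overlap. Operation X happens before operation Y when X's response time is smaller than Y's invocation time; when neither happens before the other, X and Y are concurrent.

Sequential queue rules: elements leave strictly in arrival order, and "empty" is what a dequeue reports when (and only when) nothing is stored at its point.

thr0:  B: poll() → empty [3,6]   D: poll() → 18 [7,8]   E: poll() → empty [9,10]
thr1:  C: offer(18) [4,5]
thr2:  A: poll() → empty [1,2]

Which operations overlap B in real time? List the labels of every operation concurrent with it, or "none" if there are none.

C

B spans [3,6]; an op avoiding the whole window 3..6 is ordered, any other is concurrent
A [1,2]: before
C [4,5]: concurrent
D [7,8]: after
E [9,10]: after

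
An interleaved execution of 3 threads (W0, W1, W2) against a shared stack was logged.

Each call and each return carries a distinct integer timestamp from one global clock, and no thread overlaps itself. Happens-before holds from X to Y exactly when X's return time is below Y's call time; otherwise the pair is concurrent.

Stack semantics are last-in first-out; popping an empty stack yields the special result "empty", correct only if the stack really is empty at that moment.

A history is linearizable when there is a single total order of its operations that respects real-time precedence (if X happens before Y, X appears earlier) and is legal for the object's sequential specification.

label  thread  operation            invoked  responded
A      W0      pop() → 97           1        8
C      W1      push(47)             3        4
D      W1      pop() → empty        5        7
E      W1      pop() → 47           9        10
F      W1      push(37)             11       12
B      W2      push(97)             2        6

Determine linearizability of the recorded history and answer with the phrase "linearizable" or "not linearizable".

through event 7 a valid linearization exists; event 8 (A responding at time 8) ends that
real-time-consistent orders of the 4 completed operations: 12 — all fail the stack replay
for example A, B, C, D fails at step 1: A pop() → 97 is not legal there
for example A, C, B, D fails at step 1: A pop() → 97 is not legal there

not linearizable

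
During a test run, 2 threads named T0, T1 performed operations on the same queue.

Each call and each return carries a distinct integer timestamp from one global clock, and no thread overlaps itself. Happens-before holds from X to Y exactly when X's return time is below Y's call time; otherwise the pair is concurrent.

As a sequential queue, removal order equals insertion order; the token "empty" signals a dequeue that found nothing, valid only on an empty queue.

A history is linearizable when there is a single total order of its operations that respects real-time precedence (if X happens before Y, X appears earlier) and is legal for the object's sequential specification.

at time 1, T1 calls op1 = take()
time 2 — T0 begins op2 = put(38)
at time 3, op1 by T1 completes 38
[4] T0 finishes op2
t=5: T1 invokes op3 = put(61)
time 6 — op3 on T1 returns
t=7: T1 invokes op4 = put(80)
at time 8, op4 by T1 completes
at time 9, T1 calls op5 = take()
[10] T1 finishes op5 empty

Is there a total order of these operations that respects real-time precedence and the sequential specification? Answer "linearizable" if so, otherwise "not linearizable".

cut after 9 events: linearizable; cut after 10 events (op5 responds, time 10): not linearizable
all 2 real-time-respecting orders fail — 5 completed queue operations, no legal replay
e.g. op1, op2, op3, op4, op5: illegal at step 1, since op1 take() → 38 cannot apply there
e.g. op2, op1, op3, op4, op5: illegal at step 5, since op5 take() → empty cannot apply there

not linearizable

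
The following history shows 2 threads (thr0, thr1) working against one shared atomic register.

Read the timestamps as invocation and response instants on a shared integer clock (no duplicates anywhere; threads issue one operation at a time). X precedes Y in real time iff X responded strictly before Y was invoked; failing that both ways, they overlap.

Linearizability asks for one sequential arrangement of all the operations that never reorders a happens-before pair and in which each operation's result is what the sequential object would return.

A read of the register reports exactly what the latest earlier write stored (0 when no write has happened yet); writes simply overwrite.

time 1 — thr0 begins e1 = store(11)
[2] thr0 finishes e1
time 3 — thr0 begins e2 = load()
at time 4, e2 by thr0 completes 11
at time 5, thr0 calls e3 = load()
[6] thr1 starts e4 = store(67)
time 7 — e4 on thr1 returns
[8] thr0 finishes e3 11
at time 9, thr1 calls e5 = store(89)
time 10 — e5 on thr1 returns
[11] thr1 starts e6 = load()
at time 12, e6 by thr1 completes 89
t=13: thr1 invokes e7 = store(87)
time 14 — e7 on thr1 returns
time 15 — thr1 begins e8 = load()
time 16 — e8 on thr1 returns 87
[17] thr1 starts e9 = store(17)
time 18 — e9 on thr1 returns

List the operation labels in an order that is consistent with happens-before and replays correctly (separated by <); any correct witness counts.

1. e1 store(11), leaving value 11
2. e2 load() → 11, leaving value 11
3. e3 load() → 11, leaving value 11
4. e4 store(67), leaving value 67
5. e5 store(89), leaving value 89
6. e6 load() → 89, leaving value 89
7. e7 store(87), leaving value 87
8. e8 load() → 87, leaving value 87
9. e9 store(17), leaving value 17

e1 < e2 < e3 < e4 < e5 < e6 < e7 < e8 < e9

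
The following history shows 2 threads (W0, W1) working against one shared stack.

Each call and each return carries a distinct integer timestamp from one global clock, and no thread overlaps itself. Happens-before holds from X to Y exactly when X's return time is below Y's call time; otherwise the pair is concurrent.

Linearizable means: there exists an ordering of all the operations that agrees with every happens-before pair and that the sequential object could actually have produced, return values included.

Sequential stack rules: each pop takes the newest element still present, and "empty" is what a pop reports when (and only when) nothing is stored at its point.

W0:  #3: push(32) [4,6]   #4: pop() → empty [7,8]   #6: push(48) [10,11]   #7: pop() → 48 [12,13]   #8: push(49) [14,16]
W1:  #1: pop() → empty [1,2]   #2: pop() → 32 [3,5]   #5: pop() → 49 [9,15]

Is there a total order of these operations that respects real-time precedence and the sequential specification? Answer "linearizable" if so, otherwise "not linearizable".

linearizable

witness order: #1, #3, #2, #4, #6, #7, #8, #5
1. #1 pop() → empty, leaving stack <>
2. #3 push(32), leaving stack <32>
3. #2 pop() → 32, leaving stack <>
4. #4 pop() → empty, leaving stack <>
5. #6 push(48), leaving stack <48>
6. #7 pop() → 48, leaving stack <>
7. #8 push(49), leaving stack <49>
8. #5 pop() → 49, leaving stack <>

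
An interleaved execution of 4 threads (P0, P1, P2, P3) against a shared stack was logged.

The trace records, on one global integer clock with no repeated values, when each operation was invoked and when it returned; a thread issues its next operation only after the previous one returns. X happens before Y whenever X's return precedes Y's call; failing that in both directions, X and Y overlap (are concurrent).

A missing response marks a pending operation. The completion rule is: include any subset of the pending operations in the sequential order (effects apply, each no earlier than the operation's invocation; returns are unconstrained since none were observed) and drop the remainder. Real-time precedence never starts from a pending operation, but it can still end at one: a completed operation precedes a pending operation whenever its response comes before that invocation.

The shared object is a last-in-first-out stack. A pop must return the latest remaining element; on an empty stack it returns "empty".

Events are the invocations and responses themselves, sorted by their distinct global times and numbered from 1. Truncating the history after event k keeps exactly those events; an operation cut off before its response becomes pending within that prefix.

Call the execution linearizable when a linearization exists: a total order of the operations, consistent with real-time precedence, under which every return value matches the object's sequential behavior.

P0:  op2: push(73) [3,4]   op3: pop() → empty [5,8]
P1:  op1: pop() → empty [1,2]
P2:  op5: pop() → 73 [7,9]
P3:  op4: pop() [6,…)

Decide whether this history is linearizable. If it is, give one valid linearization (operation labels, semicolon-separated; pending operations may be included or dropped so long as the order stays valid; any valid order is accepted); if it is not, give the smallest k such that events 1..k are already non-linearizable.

linearizable — witness: op1; op2; op5; op3

step 1: op1 pop() → empty — stack <>
step 2: op2 push(73) — stack <73>
step 3: op5 pop() → 73 — stack <>
step 4: op3 pop() → empty — stack <>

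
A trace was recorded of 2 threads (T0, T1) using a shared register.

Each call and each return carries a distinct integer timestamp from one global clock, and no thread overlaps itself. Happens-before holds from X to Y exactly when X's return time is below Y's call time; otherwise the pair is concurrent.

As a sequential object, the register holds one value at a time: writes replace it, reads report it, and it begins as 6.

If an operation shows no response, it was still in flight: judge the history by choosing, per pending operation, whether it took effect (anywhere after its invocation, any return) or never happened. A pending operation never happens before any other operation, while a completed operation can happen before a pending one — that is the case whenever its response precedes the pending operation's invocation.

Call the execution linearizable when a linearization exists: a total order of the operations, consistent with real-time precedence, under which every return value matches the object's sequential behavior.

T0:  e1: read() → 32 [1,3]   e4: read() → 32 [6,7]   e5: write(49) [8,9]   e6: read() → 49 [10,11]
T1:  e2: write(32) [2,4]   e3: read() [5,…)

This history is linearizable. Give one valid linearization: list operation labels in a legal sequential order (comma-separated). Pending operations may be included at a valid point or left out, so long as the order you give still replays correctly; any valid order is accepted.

e2, e1, e3, e4, e5, e6

1. e2 write(32), leaving value 32
2. e1 read() → 32, leaving value 32
3. e3 read() (pending, included), leaving value 32
4. e4 read() → 32, leaving value 32
5. e5 write(49), leaving value 49
6. e6 read() → 49, leaving value 49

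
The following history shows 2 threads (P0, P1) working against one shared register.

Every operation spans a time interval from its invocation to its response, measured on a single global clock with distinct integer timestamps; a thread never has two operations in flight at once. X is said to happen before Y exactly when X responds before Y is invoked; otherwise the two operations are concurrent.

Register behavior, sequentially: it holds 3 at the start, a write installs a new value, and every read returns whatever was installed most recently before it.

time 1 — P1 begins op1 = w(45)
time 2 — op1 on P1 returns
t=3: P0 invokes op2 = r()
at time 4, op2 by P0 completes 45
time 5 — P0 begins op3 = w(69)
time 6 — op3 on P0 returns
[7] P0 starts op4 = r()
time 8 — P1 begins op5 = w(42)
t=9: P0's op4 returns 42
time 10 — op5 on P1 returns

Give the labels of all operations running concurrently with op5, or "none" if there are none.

overlap test against op5 [8,10]: concurrent iff the interval meets 8..10
op1 [1,2]: before
op2 [3,4]: before
op3 [5,6]: before
op4 [7,9]: concurrent

op4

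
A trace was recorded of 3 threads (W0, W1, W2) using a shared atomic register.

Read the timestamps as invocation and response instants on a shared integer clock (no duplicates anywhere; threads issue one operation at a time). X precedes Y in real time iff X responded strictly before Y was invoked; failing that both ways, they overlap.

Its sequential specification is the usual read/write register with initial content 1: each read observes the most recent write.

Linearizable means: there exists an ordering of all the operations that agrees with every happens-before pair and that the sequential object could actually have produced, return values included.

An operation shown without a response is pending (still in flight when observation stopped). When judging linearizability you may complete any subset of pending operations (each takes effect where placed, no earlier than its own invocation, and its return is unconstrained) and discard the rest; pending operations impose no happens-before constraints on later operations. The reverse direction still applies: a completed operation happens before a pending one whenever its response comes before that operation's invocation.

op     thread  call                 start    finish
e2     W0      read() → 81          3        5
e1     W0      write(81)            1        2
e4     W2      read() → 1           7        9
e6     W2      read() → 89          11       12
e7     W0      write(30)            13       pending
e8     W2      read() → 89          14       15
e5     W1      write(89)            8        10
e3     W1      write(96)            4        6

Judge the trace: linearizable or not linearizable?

already the first 9 events (up to e4's response at time 9) admit no linearization; the first 8 still do
all 2 real-time-respecting orders fail — 4 completed atomic register operations, no legal replay
no escape via the 1 pending operation (e5): every completion choice fails
e.g. e1, e2, e3, e4 (pending dropped): illegal at step 4, since e4 read() → 1 cannot apply there
e.g. e1, e3, e2, e4 (pending dropped): illegal at step 3, since e2 read() → 81 cannot apply there

not linearizable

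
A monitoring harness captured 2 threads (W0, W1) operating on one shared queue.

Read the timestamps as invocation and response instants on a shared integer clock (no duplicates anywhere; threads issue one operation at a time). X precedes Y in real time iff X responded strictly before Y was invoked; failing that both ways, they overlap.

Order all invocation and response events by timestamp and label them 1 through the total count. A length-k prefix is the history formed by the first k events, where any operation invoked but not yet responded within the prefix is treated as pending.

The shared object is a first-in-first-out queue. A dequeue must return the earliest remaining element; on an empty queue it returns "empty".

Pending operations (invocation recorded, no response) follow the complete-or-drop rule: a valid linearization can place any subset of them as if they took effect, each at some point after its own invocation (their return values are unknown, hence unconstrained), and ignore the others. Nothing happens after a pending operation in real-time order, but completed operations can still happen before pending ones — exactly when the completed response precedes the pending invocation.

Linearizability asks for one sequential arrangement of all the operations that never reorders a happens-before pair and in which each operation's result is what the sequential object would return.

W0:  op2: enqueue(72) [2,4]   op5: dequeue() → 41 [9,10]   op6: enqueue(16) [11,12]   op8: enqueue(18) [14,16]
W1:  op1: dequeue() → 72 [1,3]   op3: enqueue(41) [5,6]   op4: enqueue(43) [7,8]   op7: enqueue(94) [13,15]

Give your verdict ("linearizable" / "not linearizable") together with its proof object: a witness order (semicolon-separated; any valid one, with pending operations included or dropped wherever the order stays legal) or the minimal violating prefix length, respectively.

linearizable — witness: op2; op1; op3; op4; op5; op6; op7; op8

step 1: op2 enqueue(72) — queue <72>
step 2: op1 dequeue() → 72 — queue <>
step 3: op3 enqueue(41) — queue <41>
step 4: op4 enqueue(43) — queue <41,43>
step 5: op5 dequeue() → 41 — queue <43>
step 6: op6 enqueue(16) — queue <43,16>
step 7: op7 enqueue(94) — queue <43,16,94>
step 8: op8 enqueue(18) — queue <43,16,94,18>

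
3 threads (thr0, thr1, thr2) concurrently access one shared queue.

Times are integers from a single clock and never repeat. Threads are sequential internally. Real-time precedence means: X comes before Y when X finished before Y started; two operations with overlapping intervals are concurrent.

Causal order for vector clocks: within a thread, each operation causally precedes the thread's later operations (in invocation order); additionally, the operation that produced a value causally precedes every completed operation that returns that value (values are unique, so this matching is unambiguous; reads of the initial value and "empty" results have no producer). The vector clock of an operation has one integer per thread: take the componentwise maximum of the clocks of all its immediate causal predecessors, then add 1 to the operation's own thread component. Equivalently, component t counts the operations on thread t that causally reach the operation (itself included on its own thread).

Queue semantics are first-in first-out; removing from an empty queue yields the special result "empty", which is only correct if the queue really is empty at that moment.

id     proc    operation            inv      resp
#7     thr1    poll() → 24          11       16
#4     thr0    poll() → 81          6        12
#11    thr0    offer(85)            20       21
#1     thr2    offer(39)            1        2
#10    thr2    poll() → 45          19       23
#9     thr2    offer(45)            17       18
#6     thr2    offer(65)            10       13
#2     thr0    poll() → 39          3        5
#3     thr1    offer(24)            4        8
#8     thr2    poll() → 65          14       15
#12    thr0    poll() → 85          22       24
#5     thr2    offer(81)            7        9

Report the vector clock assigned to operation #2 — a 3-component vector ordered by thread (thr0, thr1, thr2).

(1, 0, 1)

VC(#1, invoked at 1): no causal predecessors; +1 on thr2 → (0, 0, 1)
VC(#3, invoked at 4): no causal predecessors; +1 on thr1 → (0, 1, 0)
VC(#5, invoked at 7): max of VC(#1)=(0, 0, 1), then +1 on thread thr2 → (0, 0, 2)
VC(#7, invoked at 11): max of VC(#3)=(0, 1, 0), then +1 on thread thr1 → (0, 2, 0)
VC(#2, invoked at 3): max of VC(#1)=(0, 0, 1), then +1 on thread thr0 → (1, 0, 1)
VC(#6, invoked at 10): max of VC(#5)=(0, 0, 2), then +1 on thread thr2 → (0, 0, 3)
VC(#8, invoked at 14): max of VC(#6)=(0, 0, 3), then +1 on thread thr2 → (0, 0, 4)
VC(#4, invoked at 6): max of VC(#2)=(1, 0, 1), VC(#5)=(0, 0, 2), then +1 on thread thr0 → (2, 0, 2)
VC(#9, invoked at 17): max of VC(#8)=(0, 0, 4), then +1 on thread thr2 → (0, 0, 5)
VC(#11, invoked at 20): max of VC(#4)=(2, 0, 2), then +1 on thread thr0 → (3, 0, 2)
VC(#10, invoked at 19): max of VC(#9)=(0, 0, 5), then +1 on thread thr2 → (0, 0, 6)
VC(#12, invoked at 22): max of VC(#11)=(3, 0, 2), then +1 on thread thr0 → (4, 0, 2)
target: VC(#2) = (1, 0, 1)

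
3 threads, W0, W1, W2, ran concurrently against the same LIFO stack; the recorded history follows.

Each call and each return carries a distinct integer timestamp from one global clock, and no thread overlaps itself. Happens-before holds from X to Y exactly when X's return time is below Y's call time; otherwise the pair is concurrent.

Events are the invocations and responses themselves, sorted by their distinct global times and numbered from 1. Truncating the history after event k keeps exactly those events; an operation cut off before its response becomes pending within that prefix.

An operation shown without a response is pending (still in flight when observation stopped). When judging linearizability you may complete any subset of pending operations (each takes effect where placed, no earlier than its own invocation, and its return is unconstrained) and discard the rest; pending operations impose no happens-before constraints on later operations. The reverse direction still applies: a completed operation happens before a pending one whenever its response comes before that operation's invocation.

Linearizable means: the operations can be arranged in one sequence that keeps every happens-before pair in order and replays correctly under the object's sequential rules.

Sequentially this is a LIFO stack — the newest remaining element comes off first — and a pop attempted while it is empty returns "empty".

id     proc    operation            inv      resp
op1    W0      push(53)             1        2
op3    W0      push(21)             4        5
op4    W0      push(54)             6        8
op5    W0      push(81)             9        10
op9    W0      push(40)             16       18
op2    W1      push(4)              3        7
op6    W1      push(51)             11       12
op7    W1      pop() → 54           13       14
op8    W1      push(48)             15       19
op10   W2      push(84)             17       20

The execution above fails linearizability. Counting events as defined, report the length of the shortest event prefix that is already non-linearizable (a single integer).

14

one valid order for events 1..13 is op1, op2, op3, op4, op5, op6:
after step 1 (op1 push(53)): stack <53>
after step 2 (op2 push(4)): stack <53,4>
after step 3 (op3 push(21)): stack <53,4,21>
after step 4 (op4 push(54)): stack <53,4,21,54>
after step 5 (op5 push(81)): stack <53,4,21,54,81>
after step 6 (op6 push(51)): stack <53,4,21,54,81,51>
adding event 14 (op7 responds at 14) leaves no legal real-time order
for example op1, op2, op3, op4, op5, op6, op7 fails at step 7: op7 pop() → 54 is not legal there
for example op1, op3, op2, op4, op5, op6, op7 fails at step 7: op7 pop() → 54 is not legal there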